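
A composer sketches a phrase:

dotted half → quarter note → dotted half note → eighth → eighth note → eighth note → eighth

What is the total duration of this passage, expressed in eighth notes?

18

Express everything in eighth notes: dotted half = 6; quarter note = 2; dotted half note = 6; eighth = 1; eighth note = 1; eighth note = 1; eighth = 1.
Sum: 6 + 2 + 6 + 1 + 1 + 1 + 1 = 18 eighth notes.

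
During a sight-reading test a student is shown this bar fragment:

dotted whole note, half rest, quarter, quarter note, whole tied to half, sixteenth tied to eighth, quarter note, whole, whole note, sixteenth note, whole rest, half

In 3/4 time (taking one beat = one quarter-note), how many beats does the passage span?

32

One quarter-note beat = 4 sixteenth notes.
In sixteenth notes: dotted whole note = 24; half rest = 8; quarter = 4; quarter note = 4; whole tied to half (whole + half) = 24; sixteenth tied to eighth (sixteenth + eighth) = 3; quarter note = 4; whole = 16; whole note = 16; sixteenth note = 1; whole rest = 16; half = 8.
Total: 24 + 8 + 4 + 4 + 24 + 3 + 4 + 16 + 16 + 1 + 16 + 8 = 128.
128 ÷ 4 = 32 beats.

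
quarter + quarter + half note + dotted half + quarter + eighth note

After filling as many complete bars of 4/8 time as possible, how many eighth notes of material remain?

One bar of 4/8 = 4 eighth notes.
Convert each value to eighth notes: quarter = 2; quarter = 2; half note = 4; dotted half = 6; quarter = 2; eighth note = 1.
Altogether 2 + 2 + 4 + 6 + 2 + 1 = 17.
17 ÷ 4 = 4 complete bars with 1 eighth note remaining.

1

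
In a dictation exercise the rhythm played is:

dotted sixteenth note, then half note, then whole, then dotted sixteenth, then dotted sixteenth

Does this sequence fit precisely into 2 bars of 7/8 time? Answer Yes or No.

One bar of 7/8 = 28 thirty-second notes, so 2 bars = 56.
Each duration in thirty-second notes: dotted sixteenth note = 3; half note = 16; whole = 32; dotted sixteenth = 3; dotted sixteenth = 3.
Sum: 3 + 16 + 32 + 3 + 3 = 57.
57 exceeds 56, so the answer is No.

No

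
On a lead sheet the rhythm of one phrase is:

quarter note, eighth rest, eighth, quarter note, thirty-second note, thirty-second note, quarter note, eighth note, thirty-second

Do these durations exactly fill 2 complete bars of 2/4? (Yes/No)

One bar of 2/4 = 16 thirty-second notes, so 2 bars = 32.
In thirty-second notes: quarter note = 8; eighth rest = 4; eighth = 4; quarter note = 8; thirty-second note = 1; thirty-second note = 1; quarter note = 8; eighth note = 4; thirty-second = 1.
Total: 8 + 4 + 4 + 8 + 1 + 1 + 8 + 4 + 1 = 39.
39 exceeds 32, so the answer is No.

No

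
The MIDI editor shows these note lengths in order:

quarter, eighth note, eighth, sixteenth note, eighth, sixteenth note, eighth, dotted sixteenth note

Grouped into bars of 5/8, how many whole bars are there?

One bar of 5/8 = 20 thirty-second notes.
In thirty-second notes: quarter = 8; eighth note = 4; eighth = 4; sixteenth note = 2; eighth = 4; sixteenth note = 2; eighth = 4; dotted sixteenth note = 3.
Total: 8 + 4 + 4 + 2 + 4 + 2 + 4 + 3 = 31.
31 ÷ 20 = 1 complete bar with 11 left over.

1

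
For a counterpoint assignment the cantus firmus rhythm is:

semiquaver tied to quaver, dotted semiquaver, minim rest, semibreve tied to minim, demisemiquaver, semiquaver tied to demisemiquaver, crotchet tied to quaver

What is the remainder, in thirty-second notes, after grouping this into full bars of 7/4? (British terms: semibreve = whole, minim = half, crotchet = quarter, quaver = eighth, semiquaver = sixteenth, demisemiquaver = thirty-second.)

33

One bar of 7/4 = 56 thirty-second notes.
Working in thirty-second notes: semiquaver tied to quaver (semiquaver + quaver) = 6; dotted semiquaver = 3; minim rest = 16; semibreve tied to minim (semibreve + minim) = 48; demisemiquaver = 1; semiquaver tied to demisemiquaver (semiquaver + demisemiquaver) = 3; crotchet tied to quaver (crotchet + quaver) = 12.
Total: 6 + 3 + 16 + 48 + 1 + 3 + 12 = 89.
89 ÷ 56 = 1 complete bar with 33 thirty-second notes remaining.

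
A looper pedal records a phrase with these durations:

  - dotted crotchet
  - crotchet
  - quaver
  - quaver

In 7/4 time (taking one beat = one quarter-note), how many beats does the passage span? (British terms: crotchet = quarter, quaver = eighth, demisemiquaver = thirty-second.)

3.5

One quarter-note beat = 2 eighth notes.
Each duration in eighth notes: dotted crotchet = 3; crotchet = 2; quaver = 1; quaver = 1.
Sum: 3 + 2 + 1 + 1 = 7.
7 ÷ 2 = 3.5 beats.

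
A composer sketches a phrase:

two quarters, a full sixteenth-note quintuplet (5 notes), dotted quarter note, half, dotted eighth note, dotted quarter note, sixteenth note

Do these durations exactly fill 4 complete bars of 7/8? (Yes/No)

One bar of 7/8 = 14 sixteenth notes, so 4 bars = 56.
In sixteenth notes: quarter = 4; quarter = 4; a full sixteenth-note quintuplet (5 notes) (five quintuplet sixteenths span one quarter) = 4; dotted quarter note = 6; half = 8; dotted eighth note = 3; dotted quarter note = 6; sixteenth note = 1.
Altogether 4 + 4 + 4 + 6 + 8 + 3 + 6 + 1 = 36.
36 falls short of 56, so the answer is No.

No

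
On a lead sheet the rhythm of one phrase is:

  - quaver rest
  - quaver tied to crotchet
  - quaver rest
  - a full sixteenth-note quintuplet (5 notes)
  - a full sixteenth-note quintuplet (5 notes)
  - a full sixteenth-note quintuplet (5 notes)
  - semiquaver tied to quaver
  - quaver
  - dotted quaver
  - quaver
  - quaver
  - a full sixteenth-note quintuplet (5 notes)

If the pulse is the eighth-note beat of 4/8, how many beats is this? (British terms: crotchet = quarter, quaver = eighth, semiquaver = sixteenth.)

One eighth-note beat = 2 sixteenth notes.
Convert each value to sixteenth notes: quaver rest = 2; quaver tied to crotchet (quaver + crotchet) = 6; quaver rest = 2; a full sixteenth-note quintuplet (5 notes) (five quintuplet sixteenths span one quarter) = 4; a full sixteenth-note quintuplet (5 notes) (five quintuplet sixteenths span one quarter) = 4; a full sixteenth-note quintuplet (5 notes) (five quintuplet sixteenths span one quarter) = 4; semiquaver tied to quaver (semiquaver + quaver) = 3; quaver = 2; dotted quaver = 3; quaver = 2; quaver = 2; a full sixteenth-note quintuplet (5 notes) (five quintuplet sixteenths span one quarter) = 4.
Sum: 2 + 6 + 2 + 4 + 4 + 4 + 3 + 2 + 3 + 2 + 2 + 4 = 38.
38 ÷ 2 = 19 beats.

19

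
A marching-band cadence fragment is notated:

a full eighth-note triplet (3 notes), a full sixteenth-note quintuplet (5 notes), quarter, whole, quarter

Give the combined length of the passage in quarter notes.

In quarter notes: a full eighth-note triplet (3 notes) (three triplet eighths span one quarter) = 1; a full sixteenth-note quintuplet (5 notes) (five quintuplet sixteenths span one quarter) = 1; quarter = 1; whole = 4; quarter = 1.
Sum: 1 + 1 + 1 + 4 + 1 = 8 quarter notes.

8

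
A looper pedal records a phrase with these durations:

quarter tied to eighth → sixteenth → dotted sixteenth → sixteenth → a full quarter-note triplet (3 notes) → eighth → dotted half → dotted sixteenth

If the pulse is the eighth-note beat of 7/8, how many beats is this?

16.5

One eighth-note beat = 4 thirty-second notes.
Express everything in thirty-second notes: quarter tied to eighth (quarter + eighth) = 12; sixteenth = 2; dotted sixteenth = 3; sixteenth = 2; a full quarter-note triplet (3 notes) (three triplet quarters span one half) = 16; eighth = 4; dotted half = 24; dotted sixteenth = 3.
Altogether 12 + 2 + 3 + 2 + 16 + 4 + 24 + 3 = 66.
66 ÷ 4 = 16.5 beats.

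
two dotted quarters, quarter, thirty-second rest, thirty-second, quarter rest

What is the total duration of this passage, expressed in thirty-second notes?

42

In thirty-second notes: dotted quarter = 12; dotted quarter = 12; quarter = 8; thirty-second rest = 1; thirty-second = 1; quarter rest = 8.
Altogether 12 + 12 + 8 + 1 + 1 + 8 = 42 thirty-second notes.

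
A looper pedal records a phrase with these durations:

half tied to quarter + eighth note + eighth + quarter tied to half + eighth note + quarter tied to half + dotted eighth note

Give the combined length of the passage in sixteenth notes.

45

Each duration in sixteenth notes: half tied to quarter (half + quarter) = 12; eighth note = 2; eighth = 2; quarter tied to half (quarter + half) = 12; eighth note = 2; quarter tied to half (quarter + half) = 12; dotted eighth note = 3.
Sum: 12 + 2 + 2 + 12 + 2 + 12 + 3 = 45 sixteenth notes.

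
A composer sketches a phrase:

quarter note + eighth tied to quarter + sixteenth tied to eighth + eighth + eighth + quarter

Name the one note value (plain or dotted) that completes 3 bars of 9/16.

3 bars of 9/16 = 27 sixteenth notes.
Working in sixteenth notes: quarter note = 4; eighth tied to quarter (eighth + quarter) = 6; sixteenth tied to eighth (sixteenth + eighth) = 3; eighth = 2; eighth = 2; quarter = 4.
Altogether 4 + 6 + 3 + 2 + 2 + 4 = 21.
Remaining: 27 − 21 = 6 sixteenth notes, which is a dotted quarter note.

dotted quarter note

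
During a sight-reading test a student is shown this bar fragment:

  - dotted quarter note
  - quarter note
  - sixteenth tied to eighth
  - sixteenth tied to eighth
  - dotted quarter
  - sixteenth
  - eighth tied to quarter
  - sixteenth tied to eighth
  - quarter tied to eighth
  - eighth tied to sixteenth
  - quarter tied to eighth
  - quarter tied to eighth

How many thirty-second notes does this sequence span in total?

106

Working in thirty-second notes: dotted quarter note = 12; quarter note = 8; sixteenth tied to eighth (sixteenth + eighth) = 6; sixteenth tied to eighth (sixteenth + eighth) = 6; dotted quarter = 12; sixteenth = 2; eighth tied to quarter (eighth + quarter) = 12; sixteenth tied to eighth (sixteenth + eighth) = 6; quarter tied to eighth (quarter + eighth) = 12; eighth tied to sixteenth (eighth + sixteenth) = 6; quarter tied to eighth (quarter + eighth) = 12; quarter tied to eighth (quarter + eighth) = 12.
Adding: 12 + 8 + 6 + 6 + 12 + 2 + 12 + 6 + 12 + 6 + 12 + 12 = 106 thirty-second notes.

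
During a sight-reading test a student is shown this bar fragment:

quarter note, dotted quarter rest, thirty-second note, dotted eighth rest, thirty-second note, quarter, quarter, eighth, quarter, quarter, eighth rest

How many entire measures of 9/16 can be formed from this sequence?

3

One bar of 9/16 = 18 thirty-second notes.
Convert each value to thirty-second notes: quarter note = 8; dotted quarter rest = 12; thirty-second note = 1; dotted eighth rest = 6; thirty-second note = 1; quarter = 8; quarter = 8; eighth = 4; quarter = 8; quarter = 8; eighth rest = 4.
Sum: 8 + 12 + 1 + 6 + 1 + 8 + 8 + 4 + 8 + 8 + 4 = 68.
68 ÷ 18 = 3 complete bars with 14 left over.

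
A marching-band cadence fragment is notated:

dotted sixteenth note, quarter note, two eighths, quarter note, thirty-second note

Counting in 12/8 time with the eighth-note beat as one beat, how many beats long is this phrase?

One eighth-note beat = 4 thirty-second notes.
Express everything in thirty-second notes: dotted sixteenth note = 3; quarter note = 8; eighth = 4; eighth = 4; quarter note = 8; thirty-second note = 1.
Sum: 3 + 8 + 4 + 4 + 8 + 1 = 28.
28 ÷ 4 = 7 beats.

7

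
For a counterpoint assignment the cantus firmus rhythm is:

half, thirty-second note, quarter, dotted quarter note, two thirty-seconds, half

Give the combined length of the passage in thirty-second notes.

Each duration in thirty-second notes: half = 16; thirty-second note = 1; quarter = 8; dotted quarter note = 12; thirty-second = 1; thirty-second = 1; half = 16.
Total: 16 + 1 + 8 + 12 + 1 + 1 + 16 = 55 thirty-second notes.

55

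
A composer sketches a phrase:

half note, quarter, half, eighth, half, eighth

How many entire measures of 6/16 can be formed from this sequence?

One bar of 6/16 = 3 eighth notes.
Each duration in eighth notes: half note = 4; quarter = 2; half = 4; eighth = 1; half = 4; eighth = 1.
Altogether 4 + 2 + 4 + 1 + 4 + 1 = 16.
16 ÷ 3 = 5 complete bars with 1 left over.

5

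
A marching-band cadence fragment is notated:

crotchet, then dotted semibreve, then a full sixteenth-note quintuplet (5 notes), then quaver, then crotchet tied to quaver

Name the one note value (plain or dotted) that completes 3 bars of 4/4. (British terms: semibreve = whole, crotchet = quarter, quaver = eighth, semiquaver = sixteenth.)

half note

3 bars of 4/4 = 24 eighth notes.
Working in eighth notes: crotchet = 2; dotted semibreve = 12; a full sixteenth-note quintuplet (5 notes) (five quintuplet sixteenths span one quarter) = 2; quaver = 1; crotchet tied to quaver (crotchet + quaver) = 3.
Adding: 2 + 12 + 2 + 1 + 3 = 20.
Remaining: 24 − 20 = 4 eighth notes, which is a half note.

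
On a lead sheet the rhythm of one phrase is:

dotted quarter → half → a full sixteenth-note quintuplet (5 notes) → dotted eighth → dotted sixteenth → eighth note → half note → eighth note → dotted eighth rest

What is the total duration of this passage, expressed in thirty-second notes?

75

Convert each value to thirty-second notes: dotted quarter = 12; half = 16; a full sixteenth-note quintuplet (5 notes) (five quintuplet sixteenths span one quarter) = 8; dotted eighth = 6; dotted sixteenth = 3; eighth note = 4; half note = 16; eighth note = 4; dotted eighth rest = 6.
Sum: 12 + 16 + 8 + 6 + 3 + 4 + 16 + 4 + 6 = 75 thirty-second notes.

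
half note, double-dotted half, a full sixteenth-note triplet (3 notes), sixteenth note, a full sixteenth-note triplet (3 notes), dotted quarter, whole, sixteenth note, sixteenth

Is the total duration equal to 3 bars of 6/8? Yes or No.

No

One bar of 6/8 = 12 sixteenth notes, so 3 bars = 36.
Express everything in sixteenth notes: half note = 8; double-dotted half = 14; a full sixteenth-note triplet (3 notes) (three triplet sixteenths span one eighth) = 2; sixteenth note = 1; a full sixteenth-note triplet (3 notes) (three triplet sixteenths span one eighth) = 2; dotted quarter = 6; whole = 16; sixteenth note = 1; sixteenth = 1.
Adding: 8 + 14 + 2 + 1 + 2 + 6 + 16 + 1 + 1 = 51.
51 exceeds 36, so the answer is No.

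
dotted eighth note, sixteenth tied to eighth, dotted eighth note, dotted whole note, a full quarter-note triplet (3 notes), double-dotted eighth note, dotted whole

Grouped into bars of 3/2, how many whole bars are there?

One bar of 3/2 = 48 thirty-second notes.
Convert each value to thirty-second notes: dotted eighth note = 6; sixteenth tied to eighth (sixteenth + eighth) = 6; dotted eighth note = 6; dotted whole note = 48; a full quarter-note triplet (3 notes) (three triplet quarters span one half) = 16; double-dotted eighth note = 7; dotted whole = 48.
Adding: 6 + 6 + 6 + 48 + 16 + 7 + 48 = 137.
137 ÷ 48 = 2 complete bars with 41 left over.

2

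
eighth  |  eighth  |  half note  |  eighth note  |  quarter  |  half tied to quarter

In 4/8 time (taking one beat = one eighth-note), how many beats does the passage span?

One eighth-note beat = 2 sixteenth notes.
Convert each value to sixteenth notes: eighth = 2; eighth = 2; half note = 8; eighth note = 2; quarter = 4; half tied to quarter (half + quarter) = 12.
Adding: 2 + 2 + 8 + 2 + 4 + 12 = 30.
30 ÷ 2 = 15 beats.

15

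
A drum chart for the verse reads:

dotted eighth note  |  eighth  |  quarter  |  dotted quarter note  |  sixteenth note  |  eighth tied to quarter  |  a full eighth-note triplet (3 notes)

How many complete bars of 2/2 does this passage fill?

1

One bar of 2/2 = 16 sixteenth notes.
In sixteenth notes: dotted eighth note = 3; eighth = 2; quarter = 4; dotted quarter note = 6; sixteenth note = 1; eighth tied to quarter (eighth + quarter) = 6; a full eighth-note triplet (3 notes) (three triplet eighths span one quarter) = 4.
Sum: 3 + 2 + 4 + 6 + 1 + 6 + 4 = 26.
26 ÷ 16 = 1 complete bar with 10 left over.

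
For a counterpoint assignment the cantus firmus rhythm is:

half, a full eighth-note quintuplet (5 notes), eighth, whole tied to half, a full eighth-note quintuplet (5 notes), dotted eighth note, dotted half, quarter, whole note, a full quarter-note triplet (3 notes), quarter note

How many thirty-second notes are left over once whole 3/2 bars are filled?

2

One bar of 3/2 = 24 sixteenth notes.
Working in sixteenth notes: half = 8; a full eighth-note quintuplet (5 notes) (five quintuplet eighths span one half) = 8; eighth = 2; whole tied to half (whole + half) = 24; a full eighth-note quintuplet (5 notes) (five quintuplet eighths span one half) = 8; dotted eighth note = 3; dotted half = 12; quarter = 4; whole note = 16; a full quarter-note triplet (3 notes) (three triplet quarters span one half) = 8; quarter note = 4.
Sum: 8 + 8 + 2 + 24 + 8 + 3 + 12 + 4 + 16 + 8 + 4 = 97.
97 ÷ 24 = 4 complete bars with 1 sixteenth note remaining = 2 thirty-second notes.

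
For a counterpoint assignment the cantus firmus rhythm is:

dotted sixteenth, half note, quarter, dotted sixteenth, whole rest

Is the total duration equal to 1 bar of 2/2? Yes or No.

One bar of 2/2 = 32 thirty-second notes.
In thirty-second notes: dotted sixteenth = 3; half note = 16; quarter = 8; dotted sixteenth = 3; whole rest = 32.
Altogether 3 + 16 + 8 + 3 + 32 = 62.
62 exceeds 32, so the answer is No.

No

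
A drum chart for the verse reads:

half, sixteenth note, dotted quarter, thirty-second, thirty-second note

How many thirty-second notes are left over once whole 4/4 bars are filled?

0

One bar of 4/4 = 32 thirty-second notes.
Express everything in thirty-second notes: half = 16; sixteenth note = 2; dotted quarter = 12; thirty-second = 1; thirty-second note = 1.
Total: 16 + 2 + 12 + 1 + 1 = 32.
32 ÷ 32 = 1 complete bar with 0 thirty-second notes remaining.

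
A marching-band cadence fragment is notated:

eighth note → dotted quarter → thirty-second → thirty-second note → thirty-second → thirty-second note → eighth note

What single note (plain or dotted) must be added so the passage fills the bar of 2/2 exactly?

quarter note

The bar of 2/2 = 32 thirty-second notes.
Express everything in thirty-second notes: eighth note = 4; dotted quarter = 12; thirty-second = 1; thirty-second note = 1; thirty-second = 1; thirty-second note = 1; eighth note = 4.
Total: 4 + 12 + 1 + 1 + 1 + 1 + 4 = 24.
Remaining: 32 − 24 = 8 thirty-second notes, which is a quarter note.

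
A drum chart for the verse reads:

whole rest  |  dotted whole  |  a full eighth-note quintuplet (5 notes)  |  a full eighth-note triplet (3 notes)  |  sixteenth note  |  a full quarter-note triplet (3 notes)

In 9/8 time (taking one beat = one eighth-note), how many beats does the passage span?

30.5

One eighth-note beat = 2 sixteenth notes.
In sixteenth notes: whole rest = 16; dotted whole = 24; a full eighth-note quintuplet (5 notes) (five quintuplet eighths span one half) = 8; a full eighth-note triplet (3 notes) (three triplet eighths span one quarter) = 4; sixteenth note = 1; a full quarter-note triplet (3 notes) (three triplet quarters span one half) = 8.
Adding: 16 + 24 + 8 + 4 + 1 + 8 = 61.
61 ÷ 2 = 30.5 beats.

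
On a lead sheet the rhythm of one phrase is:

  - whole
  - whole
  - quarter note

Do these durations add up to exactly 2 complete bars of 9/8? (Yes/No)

Yes

One bar of 9/8 = 9 eighth notes, so 2 bars = 18.
Express everything in eighth notes: whole = 8; whole = 8; quarter note = 2.
Total: 8 + 8 + 2 = 18.
18 equals 18, so the answer is Yes.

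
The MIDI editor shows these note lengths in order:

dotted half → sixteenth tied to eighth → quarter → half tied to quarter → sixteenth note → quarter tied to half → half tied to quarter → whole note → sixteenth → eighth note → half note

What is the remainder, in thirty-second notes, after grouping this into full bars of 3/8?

One bar of 3/8 = 6 sixteenth notes.
Convert each value to sixteenth notes: dotted half = 12; sixteenth tied to eighth (sixteenth + eighth) = 3; quarter = 4; half tied to quarter (half + quarter) = 12; sixteenth note = 1; quarter tied to half (quarter + half) = 12; half tied to quarter (half + quarter) = 12; whole note = 16; sixteenth = 1; eighth note = 2; half note = 8.
Adding: 12 + 3 + 4 + 12 + 1 + 12 + 12 + 16 + 1 + 2 + 8 = 83.
83 ÷ 6 = 13 complete bars with 5 sixteenth notes remaining = 10 thirty-second notes.

10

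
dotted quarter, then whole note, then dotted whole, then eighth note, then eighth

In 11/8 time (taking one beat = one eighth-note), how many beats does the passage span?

25

One eighth-note beat = 2 sixteenth notes.
Convert each value to sixteenth notes: dotted quarter = 6; whole note = 16; dotted whole = 24; eighth note = 2; eighth = 2.
Altogether 6 + 16 + 24 + 2 + 2 = 50.
50 ÷ 2 = 25 beats.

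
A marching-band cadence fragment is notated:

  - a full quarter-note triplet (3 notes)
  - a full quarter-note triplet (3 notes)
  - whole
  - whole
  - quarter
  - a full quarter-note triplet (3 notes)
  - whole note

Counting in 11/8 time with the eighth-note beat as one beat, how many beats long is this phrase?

One eighth-note beat = 2 sixteenth notes.
In sixteenth notes: a full quarter-note triplet (3 notes) (three triplet quarters span one half) = 8; a full quarter-note triplet (3 notes) (three triplet quarters span one half) = 8; whole = 16; whole = 16; quarter = 4; a full quarter-note triplet (3 notes) (three triplet quarters span one half) = 8; whole note = 16.
Sum: 8 + 8 + 16 + 16 + 4 + 8 + 16 = 76.
76 ÷ 2 = 38 beats.

38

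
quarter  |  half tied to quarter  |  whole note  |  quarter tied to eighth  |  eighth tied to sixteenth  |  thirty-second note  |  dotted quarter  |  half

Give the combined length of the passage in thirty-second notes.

Convert each value to thirty-second notes: quarter = 8; half tied to quarter (half + quarter) = 24; whole note = 32; quarter tied to eighth (quarter + eighth) = 12; eighth tied to sixteenth (eighth + sixteenth) = 6; thirty-second note = 1; dotted quarter = 12; half = 16.
Adding: 8 + 24 + 32 + 12 + 6 + 1 + 12 + 16 = 111 thirty-second notes.

111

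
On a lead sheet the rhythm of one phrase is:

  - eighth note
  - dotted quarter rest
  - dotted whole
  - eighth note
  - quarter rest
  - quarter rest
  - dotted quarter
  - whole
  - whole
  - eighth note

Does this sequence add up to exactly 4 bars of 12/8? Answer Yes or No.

No

One bar of 12/8 = 12 eighth notes, so 4 bars = 48.
Convert each value to eighth notes: eighth note = 1; dotted quarter rest = 3; dotted whole = 12; eighth note = 1; quarter rest = 2; quarter rest = 2; dotted quarter = 3; whole = 8; whole = 8; eighth note = 1.
Total: 1 + 3 + 12 + 1 + 2 + 2 + 3 + 8 + 8 + 1 = 41.
41 falls short of 48, so the answer is No.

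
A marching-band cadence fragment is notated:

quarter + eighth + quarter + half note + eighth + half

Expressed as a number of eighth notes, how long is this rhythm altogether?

Express everything in eighth notes: quarter = 2; eighth = 1; quarter = 2; half note = 4; eighth = 1; half = 4.
Altogether 2 + 1 + 2 + 4 + 1 + 4 = 14 eighth notes.

14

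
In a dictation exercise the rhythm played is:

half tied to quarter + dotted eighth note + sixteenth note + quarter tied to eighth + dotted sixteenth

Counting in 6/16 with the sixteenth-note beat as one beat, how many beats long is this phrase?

23.5

One sixteenth-note beat = 2 thirty-second notes.
Working in thirty-second notes: half tied to quarter (half + quarter) = 24; dotted eighth note = 6; sixteenth note = 2; quarter tied to eighth (quarter + eighth) = 12; dotted sixteenth = 3.
Total: 24 + 6 + 2 + 12 + 3 = 47.
47 ÷ 2 = 23.5 beats.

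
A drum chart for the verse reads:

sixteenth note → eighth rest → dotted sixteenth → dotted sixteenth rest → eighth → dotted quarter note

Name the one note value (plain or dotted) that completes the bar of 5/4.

dotted quarter note

The bar of 5/4 = 40 thirty-second notes.
Express everything in thirty-second notes: sixteenth note = 2; eighth rest = 4; dotted sixteenth = 3; dotted sixteenth rest = 3; eighth = 4; dotted quarter note = 12.
Altogether 2 + 4 + 3 + 3 + 4 + 12 = 28.
Remaining: 40 − 28 = 12 thirty-second notes, which is a dotted quarter note.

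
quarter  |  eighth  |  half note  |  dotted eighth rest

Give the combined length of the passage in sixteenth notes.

17

In sixteenth notes: quarter = 4; eighth = 2; half note = 8; dotted eighth rest = 3.
Altogether 4 + 2 + 8 + 3 = 17 sixteenth notes.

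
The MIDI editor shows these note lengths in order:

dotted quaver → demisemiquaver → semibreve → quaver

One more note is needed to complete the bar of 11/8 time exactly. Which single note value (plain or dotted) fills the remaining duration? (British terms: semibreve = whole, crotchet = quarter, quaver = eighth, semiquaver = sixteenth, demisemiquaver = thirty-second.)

thirty-second note

The bar of 11/8 = 44 thirty-second notes.
Convert each value to thirty-second notes: dotted quaver = 6; demisemiquaver = 1; semibreve = 32; quaver = 4.
Sum: 6 + 1 + 32 + 4 = 43.
Remaining: 44 − 43 = 1 thirty-second note, which is a thirty-second note.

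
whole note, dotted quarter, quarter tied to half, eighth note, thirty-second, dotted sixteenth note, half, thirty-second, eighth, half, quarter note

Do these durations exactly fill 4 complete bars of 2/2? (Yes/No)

No

One bar of 2/2 = 32 thirty-second notes, so 4 bars = 128.
Each duration in thirty-second notes: whole note = 32; dotted quarter = 12; quarter tied to half (quarter + half) = 24; eighth note = 4; thirty-second = 1; dotted sixteenth note = 3; half = 16; thirty-second = 1; eighth = 4; half = 16; quarter note = 8.
Altogether 32 + 12 + 24 + 4 + 1 + 3 + 16 + 1 + 4 + 16 + 8 = 121.
121 falls short of 128, so the answer is No.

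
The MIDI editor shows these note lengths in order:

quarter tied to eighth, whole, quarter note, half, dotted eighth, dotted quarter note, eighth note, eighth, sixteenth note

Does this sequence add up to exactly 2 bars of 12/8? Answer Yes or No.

Yes

One bar of 12/8 = 24 sixteenth notes, so 2 bars = 48.
Each duration in sixteenth notes: quarter tied to eighth (quarter + eighth) = 6; whole = 16; quarter note = 4; half = 8; dotted eighth = 3; dotted quarter note = 6; eighth note = 2; eighth = 2; sixteenth note = 1.
Total: 6 + 16 + 4 + 8 + 3 + 6 + 2 + 2 + 1 = 48.
48 equals 48, so the answer is Yes.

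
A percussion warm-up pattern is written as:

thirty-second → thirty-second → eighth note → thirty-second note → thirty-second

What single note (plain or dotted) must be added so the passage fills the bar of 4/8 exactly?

quarter note

The bar of 4/8 = 16 thirty-second notes.
Working in thirty-second notes: thirty-second = 1; thirty-second = 1; eighth note = 4; thirty-second note = 1; thirty-second = 1.
Altogether 1 + 1 + 4 + 1 + 1 = 8.
Remaining: 16 − 8 = 8 thirty-second notes, which is a quarter note.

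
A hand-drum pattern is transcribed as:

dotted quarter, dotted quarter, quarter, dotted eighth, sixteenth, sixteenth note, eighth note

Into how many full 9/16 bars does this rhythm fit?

2

One bar of 9/16 = 9 sixteenth notes.
Working in sixteenth notes: dotted quarter = 6; dotted quarter = 6; quarter = 4; dotted eighth = 3; sixteenth = 1; sixteenth note = 1; eighth note = 2.
Total: 6 + 6 + 4 + 3 + 1 + 1 + 2 = 23.
23 ÷ 9 = 2 complete bars with 5 left over.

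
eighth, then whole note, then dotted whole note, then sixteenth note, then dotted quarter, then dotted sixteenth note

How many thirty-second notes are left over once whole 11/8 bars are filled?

13

One bar of 11/8 = 44 thirty-second notes.
Each duration in thirty-second notes: eighth = 4; whole note = 32; dotted whole note = 48; sixteenth note = 2; dotted quarter = 12; dotted sixteenth note = 3.
Total: 4 + 32 + 48 + 2 + 12 + 3 = 101.
101 ÷ 44 = 2 complete bars with 13 thirty-second notes remaining.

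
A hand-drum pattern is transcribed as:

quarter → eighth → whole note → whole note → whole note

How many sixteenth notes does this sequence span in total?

Convert each value to sixteenth notes: quarter = 4; eighth = 2; whole note = 16; whole note = 16; whole note = 16.
Adding: 4 + 2 + 16 + 16 + 16 = 54 sixteenth notes.

54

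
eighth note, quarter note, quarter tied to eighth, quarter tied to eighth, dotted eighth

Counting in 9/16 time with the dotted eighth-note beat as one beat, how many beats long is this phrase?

7

One dotted eighth-note beat = 3 sixteenth notes.
In sixteenth notes: eighth note = 2; quarter note = 4; quarter tied to eighth (quarter + eighth) = 6; quarter tied to eighth (quarter + eighth) = 6; dotted eighth = 3.
Total: 2 + 4 + 6 + 6 + 3 = 21.
21 ÷ 3 = 7 beats.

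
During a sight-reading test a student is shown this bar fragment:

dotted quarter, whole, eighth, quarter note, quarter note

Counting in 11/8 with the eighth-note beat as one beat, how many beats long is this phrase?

16

One eighth-note beat = 2 sixteenth notes.
Express everything in sixteenth notes: dotted quarter = 6; whole = 16; eighth = 2; quarter note = 4; quarter note = 4.
Total: 6 + 16 + 2 + 4 + 4 = 32.
32 ÷ 2 = 16 beats.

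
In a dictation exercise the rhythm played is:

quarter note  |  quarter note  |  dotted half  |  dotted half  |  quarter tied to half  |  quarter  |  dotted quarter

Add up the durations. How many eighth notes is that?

27

Convert each value to eighth notes: quarter note = 2; quarter note = 2; dotted half = 6; dotted half = 6; quarter tied to half (quarter + half) = 6; quarter = 2; dotted quarter = 3.
Sum: 2 + 2 + 6 + 6 + 6 + 2 + 3 = 27 eighth notes.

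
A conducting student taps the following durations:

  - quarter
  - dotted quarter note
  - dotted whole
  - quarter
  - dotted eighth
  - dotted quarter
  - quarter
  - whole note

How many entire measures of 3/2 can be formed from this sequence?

2

One bar of 3/2 = 24 sixteenth notes.
Express everything in sixteenth notes: quarter = 4; dotted quarter note = 6; dotted whole = 24; quarter = 4; dotted eighth = 3; dotted quarter = 6; quarter = 4; whole note = 16.
Total: 4 + 6 + 24 + 4 + 3 + 6 + 4 + 16 = 67.
67 ÷ 24 = 2 complete bars with 19 left over.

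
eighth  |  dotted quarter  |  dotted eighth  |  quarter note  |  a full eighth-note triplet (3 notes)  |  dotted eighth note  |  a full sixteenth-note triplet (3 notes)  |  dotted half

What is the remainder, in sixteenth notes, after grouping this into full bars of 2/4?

4

One bar of 2/4 = 8 sixteenth notes.
Working in sixteenth notes: eighth = 2; dotted quarter = 6; dotted eighth = 3; quarter note = 4; a full eighth-note triplet (3 notes) (three triplet eighths span one quarter) = 4; dotted eighth note = 3; a full sixteenth-note triplet (3 notes) (three triplet sixteenths span one eighth) = 2; dotted half = 12.
Adding: 2 + 6 + 3 + 4 + 4 + 3 + 2 + 12 = 36.
36 ÷ 8 = 4 complete bars with 4 sixteenth notes remaining.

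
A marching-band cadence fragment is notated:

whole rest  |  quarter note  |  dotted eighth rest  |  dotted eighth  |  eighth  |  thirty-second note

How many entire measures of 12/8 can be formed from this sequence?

One bar of 12/8 = 48 thirty-second notes.
Express everything in thirty-second notes: whole rest = 32; quarter note = 8; dotted eighth rest = 6; dotted eighth = 6; eighth = 4; thirty-second note = 1.
Sum: 32 + 8 + 6 + 6 + 4 + 1 = 57.
57 ÷ 48 = 1 complete bar with 9 left over.

1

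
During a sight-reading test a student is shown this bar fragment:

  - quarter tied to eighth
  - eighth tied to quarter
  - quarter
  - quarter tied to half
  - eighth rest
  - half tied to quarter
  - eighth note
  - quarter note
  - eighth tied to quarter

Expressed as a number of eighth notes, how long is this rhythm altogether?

Convert each value to eighth notes: quarter tied to eighth (quarter + eighth) = 3; eighth tied to quarter (eighth + quarter) = 3; quarter = 2; quarter tied to half (quarter + half) = 6; eighth rest = 1; half tied to quarter (half + quarter) = 6; eighth note = 1; quarter note = 2; eighth tied to quarter (eighth + quarter) = 3.
Sum: 3 + 3 + 2 + 6 + 1 + 6 + 1 + 2 + 3 = 27 eighth notes.

27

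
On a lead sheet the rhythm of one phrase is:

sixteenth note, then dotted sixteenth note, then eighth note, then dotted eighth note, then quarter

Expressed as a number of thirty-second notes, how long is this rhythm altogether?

In thirty-second notes: sixteenth note = 2; dotted sixteenth note = 3; eighth note = 4; dotted eighth note = 6; quarter = 8.
Sum: 2 + 3 + 4 + 6 + 8 = 23 thirty-second notes.

23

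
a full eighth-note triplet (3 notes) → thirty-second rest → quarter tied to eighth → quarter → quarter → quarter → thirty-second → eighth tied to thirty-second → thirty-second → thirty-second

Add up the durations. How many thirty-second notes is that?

Convert each value to thirty-second notes: a full eighth-note triplet (3 notes) (three triplet eighths span one quarter) = 8; thirty-second rest = 1; quarter tied to eighth (quarter + eighth) = 12; quarter = 8; quarter = 8; quarter = 8; thirty-second = 1; eighth tied to thirty-second (eighth + thirty-second) = 5; thirty-second = 1; thirty-second = 1.
Altogether 8 + 1 + 12 + 8 + 8 + 8 + 1 + 5 + 1 + 1 = 53 thirty-second notes.

53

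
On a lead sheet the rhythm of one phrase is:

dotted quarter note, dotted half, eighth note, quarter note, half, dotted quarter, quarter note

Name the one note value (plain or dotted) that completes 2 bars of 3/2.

2 bars of 3/2 = 24 eighth notes.
Each duration in eighth notes: dotted quarter note = 3; dotted half = 6; eighth note = 1; quarter note = 2; half = 4; dotted quarter = 3; quarter note = 2.
Adding: 3 + 6 + 1 + 2 + 4 + 3 + 2 = 21.
Remaining: 24 − 21 = 3 eighth notes, which is a dotted quarter note.

dotted quarter note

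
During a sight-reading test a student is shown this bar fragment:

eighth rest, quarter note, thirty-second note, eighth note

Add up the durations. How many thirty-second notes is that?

In thirty-second notes: eighth rest = 4; quarter note = 8; thirty-second note = 1; eighth note = 4.
Sum: 4 + 8 + 1 + 4 = 17 thirty-second notes.

17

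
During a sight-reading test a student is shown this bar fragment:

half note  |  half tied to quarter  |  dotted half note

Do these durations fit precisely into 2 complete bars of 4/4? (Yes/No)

Yes

One bar of 4/4 = 4 quarter notes, so 2 bars = 8.
Working in quarter notes: half note = 2; half tied to quarter (half + quarter) = 3; dotted half note = 3.
Adding: 2 + 3 + 3 = 8.
8 equals 8, so the answer is Yes.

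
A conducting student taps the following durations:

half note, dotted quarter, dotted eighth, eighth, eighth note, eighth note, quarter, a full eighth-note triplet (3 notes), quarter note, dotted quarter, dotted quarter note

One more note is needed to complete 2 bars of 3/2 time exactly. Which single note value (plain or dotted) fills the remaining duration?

sixteenth note

2 bars of 3/2 = 48 sixteenth notes.
Working in sixteenth notes: half note = 8; dotted quarter = 6; dotted eighth = 3; eighth = 2; eighth note = 2; eighth note = 2; quarter = 4; a full eighth-note triplet (3 notes) (three triplet eighths span one quarter) = 4; quarter note = 4; dotted quarter = 6; dotted quarter note = 6.
Total: 8 + 6 + 3 + 2 + 2 + 2 + 4 + 4 + 4 + 6 + 6 = 47.
Remaining: 48 − 47 = 1 sixteenth note, which is a sixteenth note.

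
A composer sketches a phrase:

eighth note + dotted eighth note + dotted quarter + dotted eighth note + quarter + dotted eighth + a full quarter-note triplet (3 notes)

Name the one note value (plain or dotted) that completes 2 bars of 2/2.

2 bars of 2/2 = 32 sixteenth notes.
In sixteenth notes: eighth note = 2; dotted eighth note = 3; dotted quarter = 6; dotted eighth note = 3; quarter = 4; dotted eighth = 3; a full quarter-note triplet (3 notes) (three triplet quarters span one half) = 8.
Total: 2 + 3 + 6 + 3 + 4 + 3 + 8 = 29.
Remaining: 32 − 29 = 3 sixteenth notes, which is a dotted eighth note.

dotted eighth note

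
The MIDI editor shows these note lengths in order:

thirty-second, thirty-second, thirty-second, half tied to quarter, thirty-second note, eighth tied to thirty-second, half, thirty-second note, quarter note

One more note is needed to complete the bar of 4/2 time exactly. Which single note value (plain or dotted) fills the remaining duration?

dotted eighth note

The bar of 4/2 = 64 thirty-second notes.
Express everything in thirty-second notes: thirty-second = 1; thirty-second = 1; thirty-second = 1; half tied to quarter (half + quarter) = 24; thirty-second note = 1; eighth tied to thirty-second (eighth + thirty-second) = 5; half = 16; thirty-second note = 1; quarter note = 8.
Altogether 1 + 1 + 1 + 24 + 1 + 5 + 16 + 1 + 8 = 58.
Remaining: 64 − 58 = 6 thirty-second notes, which is a dotted eighth note.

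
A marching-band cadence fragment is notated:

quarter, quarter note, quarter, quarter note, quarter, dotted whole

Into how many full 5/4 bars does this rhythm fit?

One bar of 5/4 = 5 quarter notes.
Working in quarter notes: quarter = 1; quarter note = 1; quarter = 1; quarter note = 1; quarter = 1; dotted whole = 6.
Sum: 1 + 1 + 1 + 1 + 1 + 6 = 11.
11 ÷ 5 = 2 complete bars with 1 left over.

2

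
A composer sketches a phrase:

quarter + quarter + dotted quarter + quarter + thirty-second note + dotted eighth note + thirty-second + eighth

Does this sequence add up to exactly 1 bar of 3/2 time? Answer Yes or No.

One bar of 3/2 = 48 thirty-second notes.
In thirty-second notes: quarter = 8; quarter = 8; dotted quarter = 12; quarter = 8; thirty-second note = 1; dotted eighth note = 6; thirty-second = 1; eighth = 4.
Sum: 8 + 8 + 12 + 8 + 1 + 6 + 1 + 4 = 48.
48 equals 48, so the answer is Yes.

Yes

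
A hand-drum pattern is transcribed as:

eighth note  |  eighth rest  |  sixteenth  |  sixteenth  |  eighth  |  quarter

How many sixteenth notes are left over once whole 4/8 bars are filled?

4

One bar of 4/8 = 8 sixteenth notes.
Convert each value to sixteenth notes: eighth note = 2; eighth rest = 2; sixteenth = 1; sixteenth = 1; eighth = 2; quarter = 4.
Adding: 2 + 2 + 1 + 1 + 2 + 4 = 12.
12 ÷ 8 = 1 complete bar with 4 sixteenth notes remaining.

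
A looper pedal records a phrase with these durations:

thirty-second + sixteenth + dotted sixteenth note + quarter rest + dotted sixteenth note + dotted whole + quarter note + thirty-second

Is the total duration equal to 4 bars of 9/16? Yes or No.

One bar of 9/16 = 18 thirty-second notes, so 4 bars = 72.
Working in thirty-second notes: thirty-second = 1; sixteenth = 2; dotted sixteenth note = 3; quarter rest = 8; dotted sixteenth note = 3; dotted whole = 48; quarter note = 8; thirty-second = 1.
Sum: 1 + 2 + 3 + 8 + 3 + 48 + 8 + 1 = 74.
74 exceeds 72, so the answer is No.

No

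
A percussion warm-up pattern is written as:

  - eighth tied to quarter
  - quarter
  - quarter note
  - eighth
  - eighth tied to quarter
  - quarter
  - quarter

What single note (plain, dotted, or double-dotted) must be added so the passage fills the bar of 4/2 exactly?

The bar of 4/2 = 16 eighth notes.
Convert each value to eighth notes: eighth tied to quarter (eighth + quarter) = 3; quarter = 2; quarter note = 2; eighth = 1; eighth tied to quarter (eighth + quarter) = 3; quarter = 2; quarter = 2.
Altogether 3 + 2 + 2 + 1 + 3 + 2 + 2 = 15.
Remaining: 16 − 15 = 1 eighth note, which is a eighth note.

eighth note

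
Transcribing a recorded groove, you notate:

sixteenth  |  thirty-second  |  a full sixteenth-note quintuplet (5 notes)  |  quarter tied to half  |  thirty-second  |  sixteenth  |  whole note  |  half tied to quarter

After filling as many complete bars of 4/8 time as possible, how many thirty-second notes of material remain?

14

One bar of 4/8 = 16 thirty-second notes.
Working in thirty-second notes: sixteenth = 2; thirty-second = 1; a full sixteenth-note quintuplet (5 notes) (five quintuplet sixteenths span one quarter) = 8; quarter tied to half (quarter + half) = 24; thirty-second = 1; sixteenth = 2; whole note = 32; half tied to quarter (half + quarter) = 24.
Adding: 2 + 1 + 8 + 24 + 1 + 2 + 32 + 24 = 94.
94 ÷ 16 = 5 complete bars with 14 thirty-second notes remaining.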